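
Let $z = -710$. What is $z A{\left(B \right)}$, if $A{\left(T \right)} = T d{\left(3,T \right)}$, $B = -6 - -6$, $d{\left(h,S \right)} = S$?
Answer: $0$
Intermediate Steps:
$B = 0$ ($B = -6 + 6 = 0$)
$A{\left(T \right)} = T^{2}$ ($A{\left(T \right)} = T T = T^{2}$)
$z A{\left(B \right)} = - 710 \cdot 0^{2} = \left(-710\right) 0 = 0$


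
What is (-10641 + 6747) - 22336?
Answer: -26230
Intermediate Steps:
(-10641 + 6747) - 22336 = -3894 - 22336 = -26230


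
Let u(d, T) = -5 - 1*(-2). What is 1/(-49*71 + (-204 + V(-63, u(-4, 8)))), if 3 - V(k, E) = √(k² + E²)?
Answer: -1840/6769211 + 3*√442/13538422 ≈ -0.00026716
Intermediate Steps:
u(d, T) = -3 (u(d, T) = -5 + 2 = -3)
V(k, E) = 3 - √(E² + k²) (V(k, E) = 3 - √(k² + E²) = 3 - √(E² + k²))
1/(-49*71 + (-204 + V(-63, u(-4, 8)))) = 1/(-49*71 + (-204 + (3 - √((-3)² + (-63)²)))) = 1/(-3479 + (-204 + (3 - √(9 + 3969)))) = 1/(-3479 + (-204 + (3 - √3978))) = 1/(-3479 + (-204 + (3 - 3*√442))) = 1/(-3479 + (-201 - 3*√442)) = 1/(-3680 - 3*√442)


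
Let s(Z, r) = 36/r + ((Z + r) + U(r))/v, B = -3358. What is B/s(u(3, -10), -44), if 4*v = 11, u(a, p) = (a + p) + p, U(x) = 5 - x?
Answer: 36938/57 ≈ 648.04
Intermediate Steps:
u(a, p) = a + 2*p
v = 11/4 (v = (¼)*11 = 11/4 ≈ 2.7500)
s(Z, r) = 20/11 + 36/r + 4*Z/11 (s(Z, r) = 36/r + ((Z + r) + (5 - r))/(11/4) = 36/r + (5 + Z)*(4/11) = 36/r + (20/11 + 4*Z/11) = 20/11 + 36/r + 4*Z/11)
B/s(u(3, -10), -44) = -3358*(-121/(99 - 44*(5 + (3 + 2*(-10))))) = -3358*(-121/(99 - 44*(5 + (3 - 20)))) = -3358*(-121/(99 - 44*(5 - 17))) = -3358*(-121/(99 - 44*(-12))) = -3358*(-121/(99 + 528)) = -3358/((4/11)*(-1/44)*627) = -3358/(-57/11) = -3358*(-11/57) = 36938/57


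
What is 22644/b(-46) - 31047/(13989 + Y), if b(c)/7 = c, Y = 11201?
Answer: -290199747/4055590 ≈ -71.556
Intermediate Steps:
b(c) = 7*c
22644/b(-46) - 31047/(13989 + Y) = 22644/((7*(-46))) - 31047/(13989 + 11201) = 22644/(-322) - 31047/25190 = 22644*(-1/322) - 31047*1/25190 = -11322/161 - 31047/25190 = -290199747/4055590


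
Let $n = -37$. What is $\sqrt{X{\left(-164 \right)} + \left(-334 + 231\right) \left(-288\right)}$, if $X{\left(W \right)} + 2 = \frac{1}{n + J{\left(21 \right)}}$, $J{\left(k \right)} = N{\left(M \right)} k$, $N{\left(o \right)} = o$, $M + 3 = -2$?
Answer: $\frac{\sqrt{598104426}}{142} \approx 172.23$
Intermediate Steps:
$M = -5$ ($M = -3 - 2 = -5$)
$J{\left(k \right)} = - 5 k$
$X{\left(W \right)} = - \frac{285}{142}$ ($X{\left(W \right)} = -2 + \frac{1}{-37 - 105} = -2 + \frac{1}{-142} = -2 - \frac{1}{142} = - \frac{285}{142}$)
$\sqrt{X{\left(-164 \right)} + \left(-334 + 231\right) \left(-288\right)} = \sqrt{- \frac{285}{142} + \left(-334 + 231\right) \left(-288\right)} = \sqrt{- \frac{285}{142} - -29664} = \sqrt{- \frac{285}{142} + 29664} = \sqrt{\frac{4212003}{142}} = \frac{\sqrt{598104426}}{142}$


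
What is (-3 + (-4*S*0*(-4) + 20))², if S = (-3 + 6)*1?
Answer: 289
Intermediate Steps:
S = 3 (S = 3*1 = 3)
(-3 + (-4*S*0*(-4) + 20))² = (-3 + (-12*0*(-4) + 20))² = (-3 + (-4*0*(-4) + 20))² = (-3 + (0*(-4) + 20))² = (-3 + (0 + 20))² = (-3 + 20)² = 17² = 289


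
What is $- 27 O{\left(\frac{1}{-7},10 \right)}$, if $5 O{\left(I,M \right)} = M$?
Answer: $-54$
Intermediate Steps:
$O{\left(I,M \right)} = \frac{M}{5}$
$- 27 O{\left(\frac{1}{-7},10 \right)} = - 27 \cdot \frac{1}{5} \cdot 10 = \left(-27\right) 2 = -54$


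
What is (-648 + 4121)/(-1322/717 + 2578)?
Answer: 2490141/1847104 ≈ 1.3481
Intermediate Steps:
(-648 + 4121)/(-1322/717 + 2578) = 3473/(-1322*1/717 + 2578) = 3473/(-1322/717 + 2578) = 3473/(1847104/717) = 3473*(717/1847104) = 2490141/1847104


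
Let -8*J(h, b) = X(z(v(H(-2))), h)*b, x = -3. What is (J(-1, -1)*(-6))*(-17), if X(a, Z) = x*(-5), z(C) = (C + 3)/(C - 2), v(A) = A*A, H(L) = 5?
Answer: 765/4 ≈ 191.25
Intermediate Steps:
v(A) = A**2
z(C) = (3 + C)/(-2 + C)
X(a, Z) = 15 (X(a, Z) = -3*(-5) = 15)
J(h, b) = -15*b/8
(J(-1, -1)*(-6))*(-17) = (-15/8*(-1)*(-6))*(-17) = ((15/8)*(-6))*(-17) = -45/4*(-17) = 765/4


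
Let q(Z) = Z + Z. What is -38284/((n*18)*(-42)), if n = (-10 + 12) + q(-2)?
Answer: -9571/378 ≈ -25.320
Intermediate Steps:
q(Z) = 2*Z
n = -2 (n = (-10 + 12) + 2*(-2) = 2 - 4 = -2)
-38284/((n*18)*(-42)) = -38284/(-2*18*(-42)) = -38284/((-36*(-42))) = -38284/1512 = -1*9571/378 = -9571/378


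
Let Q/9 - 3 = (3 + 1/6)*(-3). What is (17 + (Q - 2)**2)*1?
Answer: 14709/4 ≈ 3677.3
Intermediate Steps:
Q = -117/2 (Q = 27 + 9*((3 + 1/6)*(-3)) = 27 + 9*((19/6)*(-3)) = 27 + 9*(-19/2) = 27 - 171/2 = -117/2 ≈ -58.500)
(17 + (Q - 2)**2)*1 = (17 + (-117/2 - 2)**2)*1 = (17 + (-121/2)**2)*1 = (17 + 14641/4)*1 = (14709/4)*1 = 14709/4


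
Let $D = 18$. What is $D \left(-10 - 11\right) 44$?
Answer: $-16632$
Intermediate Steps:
$D \left(-10 - 11\right) 44 = 18 \left(-10 - 11\right) 44 = 18 \left(-21\right) 44 = \left(-378\right) 44 = -16632$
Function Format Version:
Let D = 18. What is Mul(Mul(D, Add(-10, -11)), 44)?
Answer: -16632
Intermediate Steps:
Mul(Mul(D, Add(-10, -11)), 44) = Mul(Mul(18, Add(-10, -11)), 44) = Mul(Mul(18, -21), 44) = Mul(-378, 44) = -16632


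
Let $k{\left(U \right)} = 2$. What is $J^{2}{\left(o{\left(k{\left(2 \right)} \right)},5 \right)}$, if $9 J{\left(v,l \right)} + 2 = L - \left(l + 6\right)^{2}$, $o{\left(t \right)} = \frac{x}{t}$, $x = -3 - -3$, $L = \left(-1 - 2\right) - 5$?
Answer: $\frac{17161}{81} \approx 211.86$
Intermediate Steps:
$L = -8$ ($L = -3 - 5 = -8$)
$x = 0$ ($x = -3 + 3 = 0$)
$o{\left(t \right)} = 0$ ($o{\left(t \right)} = \frac{0}{t} = 0$)
$J{\left(v,l \right)} = - \frac{10}{9} - \frac{\left(6 + l\right)^{2}}{9}$ ($J{\left(v,l \right)} = - \frac{2}{9} + \frac{-8 - \left(l + 6\right)^{2}}{9} = - \frac{2}{9} + \frac{-8 - \left(6 + l\right)^{2}}{9} = - \frac{2}{9} - \left(\frac{8}{9} + \frac{\left(6 + l\right)^{2}}{9}\right) = - \frac{10}{9} - \frac{\left(6 + l\right)^{2}}{9}$)
$J^{2}{\left(o{\left(k{\left(2 \right)} \right)},5 \right)} = \left(- \frac{10}{9} - \frac{\left(6 + 5\right)^{2}}{9}\right)^{2} = \left(- \frac{10}{9} - \frac{11^{2}}{9}\right)^{2} = \left(- \frac{10}{9} - \frac{121}{9}\right)^{2} = \left(- \frac{131}{9}\right)^{2} = \frac{17161}{81}$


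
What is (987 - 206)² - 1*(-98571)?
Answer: 708532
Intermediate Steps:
(987 - 206)² - 1*(-98571) = 781² + 98571 = 609961 + 98571 = 708532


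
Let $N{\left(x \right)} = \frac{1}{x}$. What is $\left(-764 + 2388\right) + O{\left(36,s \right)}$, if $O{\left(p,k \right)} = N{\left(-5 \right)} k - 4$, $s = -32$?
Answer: $\frac{8132}{5} \approx 1626.4$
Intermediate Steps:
$O{\left(p,k \right)} = -4 - \frac{k}{5}$ ($O{\left(p,k \right)} = \frac{k}{-5} - 4 = - \frac{k}{5} - 4 = -4 - \frac{k}{5}$)
$\left(-764 + 2388\right) + O{\left(36,s \right)} = \left(-764 + 2388\right) - - \frac{12}{5} = 1624 + \left(-4 + \frac{32}{5}\right) = 1624 + \frac{12}{5} = \frac{8132}{5}$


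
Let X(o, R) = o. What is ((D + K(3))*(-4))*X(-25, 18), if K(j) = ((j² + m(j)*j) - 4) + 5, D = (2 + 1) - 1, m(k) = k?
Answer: 2100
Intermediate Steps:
D = 2 (D = 3 - 1 = 2)
K(j) = 1 + 2*j² (K(j) = ((j² + j*j) - 4) + 5 = ((j² + j²) - 4) + 5 = (2*j² - 4) + 5 = (-4 + 2*j²) + 5 = 1 + 2*j²)
((D + K(3))*(-4))*X(-25, 18) = ((2 + (1 + 2*3²))*(-4))*(-25) = ((2 + (1 + 2*9))*(-4))*(-25) = ((2 + (1 + 18))*(-4))*(-25) = ((2 + 19)*(-4))*(-25) = (21*(-4))*(-25) = -84*(-25) = 2100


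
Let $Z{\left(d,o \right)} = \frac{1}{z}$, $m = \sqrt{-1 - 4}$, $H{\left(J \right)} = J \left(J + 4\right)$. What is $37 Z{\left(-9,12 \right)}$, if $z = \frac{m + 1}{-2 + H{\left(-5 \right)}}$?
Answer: $\frac{37}{2} - \frac{37 i \sqrt{5}}{2} \approx 18.5 - 41.367 i$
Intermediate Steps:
$H{\left(J \right)} = J \left(4 + J\right)$
$m = i \sqrt{5}$ ($m = \sqrt{-5} = i \sqrt{5} \approx 2.2361 i$)
$z = \frac{1}{3} + \frac{i \sqrt{5}}{3}$ ($z = \frac{i \sqrt{5} + 1}{-2 - 5 \left(4 - 5\right)} = \frac{1 + i \sqrt{5}}{-2 - -5} = \frac{1 + i \sqrt{5}}{-2 + 5} = \frac{1 + i \sqrt{5}}{3} = \left(1 + i \sqrt{5}\right) \frac{1}{3} = \frac{1}{3} + \frac{i \sqrt{5}}{3} \approx 0.33333 + 0.74536 i$)
$Z{\left(d,o \right)} = \frac{1}{\frac{1}{3} + \frac{i \sqrt{5}}{3}}$
$37 Z{\left(-9,12 \right)} = 37 \left(\frac{1}{2} - \frac{i \sqrt{5}}{2}\right) = \frac{37}{2} - \frac{37 i \sqrt{5}}{2}$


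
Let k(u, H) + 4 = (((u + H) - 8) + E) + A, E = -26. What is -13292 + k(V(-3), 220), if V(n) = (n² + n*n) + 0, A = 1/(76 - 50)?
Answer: -340391/26 ≈ -13092.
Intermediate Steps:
A = 1/26 ≈ 0.038462
V(n) = 2*n² (V(n) = (n² + n²) + 0 = 2*n² + 0 = 2*n²)
k(u, H) = -987/26 + H + u (k(u, H) = -4 + ((((u + H) - 8) - 26) + 1/26) = -4 + ((((H + u) - 8) - 26) + 1/26) = -4 + (((-8 + H + u) - 26) + 1/26) = -4 + ((-34 + H + u) + 1/26) = -4 + (-883/26 + H + u) = -987/26 + H + u)
-13292 + k(V(-3), 220) = -13292 + (-987/26 + 220 + 2*(-3)²) = -13292 + (-987/26 + 220 + 2*9) = -13292 + (-987/26 + 220 + 18) = -13292 + 5201/26 = -340391/26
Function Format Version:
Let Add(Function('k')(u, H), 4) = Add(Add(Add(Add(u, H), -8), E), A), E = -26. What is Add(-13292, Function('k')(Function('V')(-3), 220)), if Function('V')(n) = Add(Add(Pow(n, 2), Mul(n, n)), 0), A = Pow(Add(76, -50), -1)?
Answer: Rational(-340391, 26) ≈ -13092.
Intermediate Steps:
A = Rational(1, 26) (A = Pow(26, -1) = Rational(1, 26) ≈ 0.038462)
Function('V')(n) = Mul(2, Pow(n, 2)) (Function('V')(n) = Add(Add(Pow(n, 2), Pow(n, 2)), 0) = Add(Mul(2, Pow(n, 2)), 0) = Mul(2, Pow(n, 2)))
Function('k')(u, H) = Add(Rational(-987, 26), H, u) (Function('k')(u, H) = Add(-4, Add(Add(Add(Add(u, H), -8), -26), Rational(1, 26))) = Add(-4, Add(Add(Add(Add(H, u), -8), -26), Rational(1, 26))) = Add(-4, Add(Add(Add(-8, H, u), -26), Rational(1, 26))) = Add(-4, Add(Add(-34, H, u), Rational(1, 26))) = Add(-4, Add(Rational(-883, 26), H, u)) = Add(Rational(-987, 26), H, u))
Add(-13292, Function('k')(Function('V')(-3), 220)) = Add(-13292, Add(Rational(-987, 26), 220, Mul(2, Pow(-3, 2)))) = Add(-13292, Add(Rational(-987, 26), 220, Mul(2, 9))) = Add(-13292, Add(Rational(-987, 26), 220, 18)) = Add(-13292, Rational(5201, 26)) = Rational(-340391, 26)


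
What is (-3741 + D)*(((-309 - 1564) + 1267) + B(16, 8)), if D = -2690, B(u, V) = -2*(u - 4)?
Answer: 4051530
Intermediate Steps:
B(u, V) = 8 - 2*u (B(u, V) = -2*(-4 + u) = 8 - 2*u)
(-3741 + D)*(((-309 - 1564) + 1267) + B(16, 8)) = (-3741 - 2690)*(((-309 - 1564) + 1267) + (8 - 2*16)) = -6431*((-1873 + 1267) + (8 - 32)) = -6431*(-606 - 24) = -6431*(-630) = 4051530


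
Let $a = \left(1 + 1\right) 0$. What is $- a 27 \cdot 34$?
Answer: $0$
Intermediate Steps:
$a = 0$ ($a = 2 \cdot 0 = 0$)
$- a 27 \cdot 34 = - 0 \cdot 27 \cdot 34 = - 0 \cdot 34 = \left(-1\right) 0 = 0$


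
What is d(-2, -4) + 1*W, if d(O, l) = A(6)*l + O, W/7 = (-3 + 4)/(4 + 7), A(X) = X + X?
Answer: -543/11 ≈ -49.364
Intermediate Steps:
A(X) = 2*X
W = 7/11 (W = 7*((-3 + 4)/(4 + 7)) = 7*(1/11) = 7/11 ≈ 0.63636)
d(O, l) = O + 12*l (d(O, l) = (2*6)*l + O = 12*l + O = O + 12*l)
d(-2, -4) + 1*W = (-2 + 12*(-4)) + 1*(7/11) = (-2 - 48) + 7/11 = -50 + 7/11 = -543/11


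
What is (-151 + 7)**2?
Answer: 20736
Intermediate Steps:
(-151 + 7)**2 = (-144)**2 = 20736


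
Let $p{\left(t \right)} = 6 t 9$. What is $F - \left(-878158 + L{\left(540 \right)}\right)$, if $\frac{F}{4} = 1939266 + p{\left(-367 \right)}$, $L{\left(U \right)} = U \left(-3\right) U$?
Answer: $9430750$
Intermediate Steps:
$L{\left(U \right)} = - 3 U^{2}$ ($L{\left(U \right)} = - 3 U U = - 3 U^{2}$)
$p{\left(t \right)} = 54 t$
$F = 7677792$ ($F = 4 \left(1939266 + 54 \left(-367\right)\right) = 4 \left(1939266 - 19818\right) = 4 \cdot 1919448 = 7677792$)
$F - \left(-878158 + L{\left(540 \right)}\right) = 7677792 + \left(878158 - - 3 \cdot 540^{2}\right) = 7677792 + \left(878158 - \left(-3\right) 291600\right) = 7677792 + \left(878158 - -874800\right) = 7677792 + \left(878158 + 874800\right) = 7677792 + 1752958 = 9430750$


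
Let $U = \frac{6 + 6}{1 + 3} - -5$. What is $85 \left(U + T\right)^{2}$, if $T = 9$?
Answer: $24565$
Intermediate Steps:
$U = 8$ ($U = \frac{12}{4} + 5 = 12 \cdot \frac{1}{4} + 5 = 3 + 5 = 8$)
$85 \left(U + T\right)^{2} = 85 \left(8 + 9\right)^{2} = 85 \cdot 17^{2} = 85 \cdot 289 = 24565$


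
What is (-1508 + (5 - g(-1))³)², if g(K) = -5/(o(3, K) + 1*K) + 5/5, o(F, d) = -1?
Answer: 144889369/64 ≈ 2.2639e+6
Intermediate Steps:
g(K) = 1 - 5/(-1 + K) (g(K) = -5/(-1 + 1*K) + 5/5 = -5/(-1 + K) + 5*(⅕) = -5/(-1 + K) + 1 = 1 - 5/(-1 + K))
(-1508 + (5 - g(-1))³)² = (-1508 + (5 - (-6 - 1)/(-1 - 1))³)² = (-1508 + (5 - (-7)/(-2))³)² = (-1508 + (5 - (-1)*(-7)/2)³)² = (-1508 + (5 - 1*7/2)³)² = (-1508 + (5 - 7/2)³)² = (-1508 + (3/2)³)² = (-1508 + 27/8)² = (-12037/8)² = 144889369/64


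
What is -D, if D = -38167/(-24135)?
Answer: -38167/24135 ≈ -1.5814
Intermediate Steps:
D = 38167/24135 (D = -38167*(-1/24135) = 38167/24135 ≈ 1.5814)
-D = -1*38167/24135 = -38167/24135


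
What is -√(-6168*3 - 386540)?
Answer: -2*I*√101261 ≈ -636.43*I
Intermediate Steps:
-√(-6168*3 - 386540) = -√(-18504 - 386540) = -√(-405044) = -2*I*√101261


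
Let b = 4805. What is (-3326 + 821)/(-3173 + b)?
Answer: -835/544 ≈ -1.5349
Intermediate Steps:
(-3326 + 821)/(-3173 + b) = (-3326 + 821)/(-3173 + 4805) = -2505/1632 = -2505*1/1632 = -835/544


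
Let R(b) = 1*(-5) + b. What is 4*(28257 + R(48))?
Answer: 113200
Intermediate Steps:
R(b) = -5 + b
4*(28257 + R(48)) = 4*(28257 + (-5 + 48)) = 4*(28257 + 43) = 4*28300 = 113200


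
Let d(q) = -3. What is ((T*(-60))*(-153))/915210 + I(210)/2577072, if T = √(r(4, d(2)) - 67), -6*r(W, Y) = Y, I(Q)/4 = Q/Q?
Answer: 1/644268 + 51*I*√266/10169 ≈ 1.5521e-6 + 0.081796*I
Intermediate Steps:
I(Q) = 4 (I(Q) = 4*(Q/Q) = 4*1 = 4)
r(W, Y) = -Y/6
T = I*√266/2 (T = √(-⅙*(-3) - 67) = √(½ - 67) = √(-133/2) = I*√266/2 ≈ 8.1548*I)
((T*(-60))*(-153))/915210 + I(210)/2577072 = (((I*√266/2)*(-60))*(-153))/915210 + 4/2577072 = (-30*I*√266*(-153))*(1/915210) + 4*(1/2577072) = (4590*I*√266)*(1/915210) + 1/644268 = 51*I*√266/10169 + 1/644268 = 1/644268 + 51*I*√266/10169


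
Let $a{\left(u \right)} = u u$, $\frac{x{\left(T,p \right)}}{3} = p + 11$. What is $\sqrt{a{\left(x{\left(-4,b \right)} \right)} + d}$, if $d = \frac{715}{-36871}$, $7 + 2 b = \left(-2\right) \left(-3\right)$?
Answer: $\frac{\sqrt{5395633523069}}{73742} \approx 31.5$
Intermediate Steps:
$b = - \frac{1}{2}$ ($b = - \frac{7}{2} + \frac{\left(-2\right) \left(-3\right)}{2} = - \frac{7}{2} + \frac{1}{2} \cdot 6 = - \frac{7}{2} + 3 = - \frac{1}{2} \approx -0.5$)
$x{\left(T,p \right)} = 33 + 3 p$ ($x{\left(T,p \right)} = 3 \left(p + 11\right) = 3 \left(11 + p\right) = 33 + 3 p$)
$a{\left(u \right)} = u^{2}$
$d = - \frac{715}{36871}$ ($d = 715 \left(- \frac{1}{36871}\right) = - \frac{715}{36871} \approx -0.019392$)
$\sqrt{a{\left(x{\left(-4,b \right)} \right)} + d} = \sqrt{\left(33 + 3 \left(- \frac{1}{2}\right)\right)^{2} - \frac{715}{36871}} = \sqrt{\left(33 - \frac{3}{2}\right)^{2} - \frac{715}{36871}} = \sqrt{\left(\frac{63}{2}\right)^{2} - \frac{715}{36871}} = \sqrt{\frac{3969}{4} - \frac{715}{36871}} = \sqrt{\frac{146338139}{147484}} = \frac{\sqrt{5395633523069}}{73742}$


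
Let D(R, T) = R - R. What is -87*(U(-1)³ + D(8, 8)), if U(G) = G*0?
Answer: 0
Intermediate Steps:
U(G) = 0
D(R, T) = 0
-87*(U(-1)³ + D(8, 8)) = -87*(0³ + 0) = -87*(0 + 0) = -87*0 = 0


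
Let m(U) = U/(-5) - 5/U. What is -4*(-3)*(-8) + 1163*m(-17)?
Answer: 357022/85 ≈ 4200.3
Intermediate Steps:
m(U) = -5/U - U/5 (m(U) = U*(-⅕) - 5/U = -U/5 - 5/U = -5/U - U/5)
-4*(-3)*(-8) + 1163*m(-17) = -4*(-3)*(-8) + 1163*(-5/(-17) - ⅕*(-17)) = 12*(-8) + 1163*(-5*(-1/17) + 17/5) = -96 + 1163*(5/17 + 17/5) = -96 + 1163*(314/85) = -96 + 365182/85 = 357022/85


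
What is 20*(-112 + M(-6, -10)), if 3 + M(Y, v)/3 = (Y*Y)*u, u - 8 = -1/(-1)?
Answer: 17020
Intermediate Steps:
u = 9 (u = 8 - 1/(-1) = 8 - 1*(-1) = 8 + 1 = 9)
M(Y, v) = -9 + 27*Y² (M(Y, v) = -9 + 3*((Y*Y)*9) = -9 + 3*(Y²*9) = -9 + 3*(9*Y²) = -9 + 27*Y²)
20*(-112 + M(-6, -10)) = 20*(-112 + (-9 + 27*(-6)²)) = 20*(-112 + (-9 + 27*36)) = 20*(-112 + (-9 + 972)) = 20*(-112 + 963) = 20*851 = 17020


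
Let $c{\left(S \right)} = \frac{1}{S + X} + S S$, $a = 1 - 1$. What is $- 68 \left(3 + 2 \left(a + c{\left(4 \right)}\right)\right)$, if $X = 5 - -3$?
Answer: $- \frac{7174}{3} \approx -2391.3$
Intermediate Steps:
$X = 8$ ($X = 5 + 3 = 8$)
$a = 0$
$c{\left(S \right)} = S^{2} + \frac{1}{8 + S}$ ($c{\left(S \right)} = \frac{1}{S + 8} + S S = \frac{1}{8 + S} + S^{2} = S^{2} + \frac{1}{8 + S}$)
$- 68 \left(3 + 2 \left(a + c{\left(4 \right)}\right)\right) = - 68 \left(3 + 2 \left(0 + \frac{1 + 4^{3} + 8 \cdot 4^{2}}{8 + 4}\right)\right) = - 68 \left(3 + 2 \left(0 + \frac{1 + 64 + 8 \cdot 16}{12}\right)\right) = - 68 \left(3 + 2 \left(0 + \frac{1 + 64 + 128}{12}\right)\right) = - 68 \left(3 + 2 \left(0 + \frac{1}{12} \cdot 193\right)\right) = - 68 \left(3 + 2 \left(0 + \frac{193}{12}\right)\right) = - 68 \left(3 + 2 \cdot \frac{193}{12}\right) = - 68 \left(3 + \frac{193}{6}\right) = \left(-68\right) \frac{211}{6} = - \frac{7174}{3}$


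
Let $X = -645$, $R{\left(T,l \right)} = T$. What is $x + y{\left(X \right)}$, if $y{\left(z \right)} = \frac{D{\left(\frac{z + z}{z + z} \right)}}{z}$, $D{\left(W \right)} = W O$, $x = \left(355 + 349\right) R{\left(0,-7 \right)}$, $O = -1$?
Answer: $\frac{1}{645} \approx 0.0015504$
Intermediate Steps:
$x = 0$ ($x = \left(355 + 349\right) 0 = 704 \cdot 0 = 0$)
$D{\left(W \right)} = - W$ ($D{\left(W \right)} = W \left(-1\right) = - W$)
$y{\left(z \right)} = - \frac{1}{z}$ ($y{\left(z \right)} = \frac{\left(-1\right) \frac{z + z}{z + z}}{z} = \frac{\left(-1\right) \frac{2 z}{2 z}}{z} = \frac{\left(-1\right) 2 z \frac{1}{2 z}}{z} = \frac{\left(-1\right) 1}{z} = - \frac{1}{z}$)
$x + y{\left(X \right)} = 0 - \frac{1}{-645} = 0 - - \frac{1}{645} = 0 + \frac{1}{645} = \frac{1}{645}$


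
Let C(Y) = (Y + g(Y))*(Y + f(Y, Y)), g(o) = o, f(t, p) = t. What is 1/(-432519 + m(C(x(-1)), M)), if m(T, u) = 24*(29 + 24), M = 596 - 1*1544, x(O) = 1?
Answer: -1/431247 ≈ -2.3189e-6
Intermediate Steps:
M = -948 (M = 596 - 1544 = -948)
C(Y) = 4*Y² (C(Y) = (Y + Y)*(Y + Y) = (2*Y)*(2*Y) = 4*Y²)
m(T, u) = 1272 (m(T, u) = 24*53 = 1272)
1/(-432519 + m(C(x(-1)), M)) = 1/(-432519 + 1272) = 1/(-431247) = -1/431247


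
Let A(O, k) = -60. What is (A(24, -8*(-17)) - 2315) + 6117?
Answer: 3742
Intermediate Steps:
(A(24, -8*(-17)) - 2315) + 6117 = (-60 - 2315) + 6117 = -2375 + 6117 = 3742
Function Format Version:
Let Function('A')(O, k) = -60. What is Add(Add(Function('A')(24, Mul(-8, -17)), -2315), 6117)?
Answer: 3742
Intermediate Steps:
Add(Add(Function('A')(24, Mul(-8, -17)), -2315), 6117) = Add(Add(-60, -2315), 6117) = Add(-2375, 6117) = 3742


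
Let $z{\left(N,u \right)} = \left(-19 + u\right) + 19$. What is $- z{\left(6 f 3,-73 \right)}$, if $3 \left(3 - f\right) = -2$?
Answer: $73$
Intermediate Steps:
$f = \frac{11}{3}$ ($f = 3 - - \frac{2}{3} = 3 + \frac{2}{3} = \frac{11}{3} \approx 3.6667$)
$z{\left(N,u \right)} = u$
$- z{\left(6 f 3,-73 \right)} = \left(-1\right) \left(-73\right) = 73$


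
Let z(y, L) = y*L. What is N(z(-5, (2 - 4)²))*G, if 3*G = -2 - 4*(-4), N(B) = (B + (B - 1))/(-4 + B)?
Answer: 287/36 ≈ 7.9722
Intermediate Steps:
z(y, L) = L*y
N(B) = (-1 + 2*B)/(-4 + B) (N(B) = (B + (-1 + B))/(-4 + B) = (-1 + 2*B)/(-4 + B))
G = 14/3 (G = (-2 - 4*(-4))/3 = (-2 + 16)/3 = (⅓)*14 = 14/3 ≈ 4.6667)
N(z(-5, (2 - 4)²))*G = ((-1 + 2*((2 - 4)²*(-5)))/(-4 + (2 - 4)²*(-5)))*(14/3) = ((-1 + 2*((-2)²*(-5)))/(-4 + (-2)²*(-5)))*(14/3) = ((-1 + 2*(4*(-5)))/(-4 + 4*(-5)))*(14/3) = ((-1 + 2*(-20))/(-4 - 20))*(14/3) = ((-1 - 40)/(-24))*(14/3) = -1/24*(-41)*(14/3) = (41/24)*(14/3) = 287/36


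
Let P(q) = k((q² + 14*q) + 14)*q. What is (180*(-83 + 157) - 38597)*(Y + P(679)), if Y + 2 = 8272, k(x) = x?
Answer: -8076486540353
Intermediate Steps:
Y = 8270 (Y = -2 + 8272 = 8270)
P(q) = q*(14 + q² + 14*q) (P(q) = ((q² + 14*q) + 14)*q = (14 + q² + 14*q)*q = q*(14 + q² + 14*q))
(180*(-83 + 157) - 38597)*(Y + P(679)) = (180*(-83 + 157) - 38597)*(8270 + 679*(14 + 679² + 14*679)) = (180*74 - 38597)*(8270 + 679*(14 + 461041 + 9506)) = (13320 - 38597)*(8270 + 679*470561) = -25277*(8270 + 319510919) = -25277*319519189 = -8076486540353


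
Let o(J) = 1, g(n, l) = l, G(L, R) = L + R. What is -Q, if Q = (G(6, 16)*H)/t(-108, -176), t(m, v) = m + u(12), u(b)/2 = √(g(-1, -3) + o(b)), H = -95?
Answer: -28215/1459 - 1045*I*√2/2918 ≈ -19.339 - 0.50646*I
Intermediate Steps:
u(b) = 2*I*√2 (u(b) = 2*√(-3 + 1) = 2*√(-2) = 2*(I*√2) = 2*I*√2)
t(m, v) = m + 2*I*√2
Q = -2090/(-108 + 2*I*√2) (Q = ((6 + 16)*(-95))/(-108 + 2*I*√2) = (22*(-95))/(-108 + 2*I*√2) = -2090/(-108 + 2*I*√2) ≈ 19.339 + 0.50646*I)
-Q = -(28215/1459 + 1045*I*√2/2918) = -28215/1459 - 1045*I*√2/2918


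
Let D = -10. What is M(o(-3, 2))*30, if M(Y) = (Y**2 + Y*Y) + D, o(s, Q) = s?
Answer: 240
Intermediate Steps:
M(Y) = -10 + 2*Y**2 (M(Y) = (Y**2 + Y*Y) - 10 = (Y**2 + Y**2) - 10 = 2*Y**2 - 10 = -10 + 2*Y**2)
M(o(-3, 2))*30 = (-10 + 2*(-3)**2)*30 = (-10 + 2*9)*30 = (-10 + 18)*30 = 8*30 = 240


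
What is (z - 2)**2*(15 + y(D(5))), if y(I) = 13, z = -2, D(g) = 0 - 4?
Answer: 448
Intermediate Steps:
D(g) = -4
(z - 2)**2*(15 + y(D(5))) = (-2 - 2)**2*(15 + 13) = (-4)**2*28 = 16*28 = 448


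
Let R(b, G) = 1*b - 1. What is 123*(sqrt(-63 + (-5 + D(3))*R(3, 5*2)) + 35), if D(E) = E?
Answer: 4305 + 123*I*sqrt(67) ≈ 4305.0 + 1006.8*I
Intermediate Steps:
R(b, G) = -1 + b (R(b, G) = b - 1 = -1 + b)
123*(sqrt(-63 + (-5 + D(3))*R(3, 5*2)) + 35) = 123*(sqrt(-63 + (-5 + 3)*(-1 + 3)) + 35) = 123*(sqrt(-63 - 2*2) + 35) = 123*(sqrt(-63 - 4) + 35) = 123*(sqrt(-67) + 35) = 123*(I*sqrt(67) + 35) = 123*(35 + I*sqrt(67)) = 4305 + 123*I*sqrt(67)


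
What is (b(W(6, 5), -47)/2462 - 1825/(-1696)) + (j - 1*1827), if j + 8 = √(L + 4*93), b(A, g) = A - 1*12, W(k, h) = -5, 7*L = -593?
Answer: -3828836801/2087776 + √14077/7 ≈ -1817.0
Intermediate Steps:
L = -593/7 (L = (⅐)*(-593) = -593/7 ≈ -84.714)
b(A, g) = -12 + A (b(A, g) = A - 12 = -12 + A)
j = -8 + √14077/7 (j = -8 + √(-593/7 + 4*93) = -8 + √(-593/7 + 372) = -8 + √(2011/7) = -8 + √14077/7 ≈ 8.9495)
(b(W(6, 5), -47)/2462 - 1825/(-1696)) + (j - 1*1827) = ((-12 - 5)/2462 - 1825/(-1696)) + ((-8 + √14077/7) - 1*1827) = (-17*1/2462 - 1825*(-1/1696)) + ((-8 + √14077/7) - 1827) = (-17/2462 + 1825/1696) + (-1835 + √14077/7) = 2232159/2087776 + (-1835 + √14077/7) = -3828836801/2087776 + √14077/7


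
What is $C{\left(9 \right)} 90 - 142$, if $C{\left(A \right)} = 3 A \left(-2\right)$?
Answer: $-5002$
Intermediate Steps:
$C{\left(A \right)} = - 6 A$
$C{\left(9 \right)} 90 - 142 = \left(-6\right) 9 \cdot 90 - 142 = \left(-54\right) 90 - 142 = -4860 - 142 = -5002$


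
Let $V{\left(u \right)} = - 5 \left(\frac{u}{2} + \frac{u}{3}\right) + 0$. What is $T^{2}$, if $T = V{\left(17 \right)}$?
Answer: $\frac{180625}{36} \approx 5017.4$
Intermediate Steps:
$V{\left(u \right)} = - \frac{25 u}{6}$ ($V{\left(u \right)} = - 5 \left(u \frac{1}{2} + u \frac{1}{3}\right) + 0 = - 5 \left(\frac{u}{2} + \frac{u}{3}\right) + 0 = - 5 \frac{5 u}{6} + 0 = - \frac{25 u}{6} + 0 = - \frac{25 u}{6}$)
$T = - \frac{425}{6}$ ($T = \left(- \frac{25}{6}\right) 17 = - \frac{425}{6} \approx -70.833$)
$T^{2} = \left(- \frac{425}{6}\right)^{2} = \frac{180625}{36}$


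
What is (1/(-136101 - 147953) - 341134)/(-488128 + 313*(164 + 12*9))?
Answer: 96900477237/114471489568 ≈ 0.84650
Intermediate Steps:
(1/(-136101 - 147953) - 341134)/(-488128 + 313*(164 + 12*9)) = (1/(-284054) - 341134)/(-488128 + 313*(164 + 108)) = (-1/284054 - 341134)/(-488128 + 313*272) = -96900477237/(284054*(-488128 + 85136)) = -96900477237/284054/(-402992) = -96900477237/284054*(-1/402992) = 96900477237/114471489568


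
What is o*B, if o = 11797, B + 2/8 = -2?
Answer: -106173/4 ≈ -26543.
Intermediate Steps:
B = -9/4 (B = -¼ - 2 = -9/4 ≈ -2.2500)
o*B = 11797*(-9/4) = -106173/4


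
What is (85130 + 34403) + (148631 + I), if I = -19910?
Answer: 248254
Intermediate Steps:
(85130 + 34403) + (148631 + I) = (85130 + 34403) + (148631 - 19910) = 119533 + 128721 = 248254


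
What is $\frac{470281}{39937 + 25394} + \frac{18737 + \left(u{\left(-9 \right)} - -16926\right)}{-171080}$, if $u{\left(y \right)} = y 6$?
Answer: $\frac{1594475549}{228098520} \approx 6.9903$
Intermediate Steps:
$u{\left(y \right)} = 6 y$
$\frac{470281}{39937 + 25394} + \frac{18737 + \left(u{\left(-9 \right)} - -16926\right)}{-171080} = \frac{470281}{39937 + 25394} + \frac{18737 + \left(6 \left(-9\right) - -16926\right)}{-171080} = \frac{470281}{65331} + \left(18737 + \left(-54 + 16926\right)\right) \left(- \frac{1}{171080}\right) = 470281 \cdot \frac{1}{65331} + \left(18737 + 16872\right) \left(- \frac{1}{171080}\right) = \frac{67183}{9333} + 35609 \left(- \frac{1}{171080}\right) = \frac{67183}{9333} - \frac{5087}{24440} = \frac{1594475549}{228098520}$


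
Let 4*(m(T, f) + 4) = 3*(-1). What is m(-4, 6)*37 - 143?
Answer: -1275/4 ≈ -318.75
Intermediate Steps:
m(T, f) = -19/4 (m(T, f) = -4 + (3*(-1))/4 = -4 + (¼)*(-3) = -4 - ¾ = -19/4)
m(-4, 6)*37 - 143 = -19/4*37 - 143 = -703/4 - 143 = -1275/4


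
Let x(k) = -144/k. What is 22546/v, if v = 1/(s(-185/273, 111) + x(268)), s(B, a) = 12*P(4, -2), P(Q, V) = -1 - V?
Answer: 17315328/67 ≈ 2.5844e+5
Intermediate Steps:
s(B, a) = 12 (s(B, a) = 12*(-1 - 1*(-2)) = 12*(-1 + 2) = 12*1 = 12)
v = 67/768 (v = 1/(12 - 144/268) = 1/(12 - 144*1/268) = 1/(12 - 36/67) = 1/(768/67) = 67/768 ≈ 0.087240)
22546/v = 22546/(67/768) = 22546*(768/67) = 17315328/67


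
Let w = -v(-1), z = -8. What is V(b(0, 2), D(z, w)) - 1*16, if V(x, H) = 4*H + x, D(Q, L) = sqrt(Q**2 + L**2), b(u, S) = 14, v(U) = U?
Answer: -2 + 4*sqrt(65) ≈ 30.249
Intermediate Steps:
w = 1 (w = -1*(-1) = 1)
D(Q, L) = sqrt(L**2 + Q**2)
V(x, H) = x + 4*H
V(b(0, 2), D(z, w)) - 1*16 = (14 + 4*sqrt(1**2 + (-8)**2)) - 1*16 = (14 + 4*sqrt(1 + 64)) - 16 = (14 + 4*sqrt(65)) - 16 = -2 + 4*sqrt(65)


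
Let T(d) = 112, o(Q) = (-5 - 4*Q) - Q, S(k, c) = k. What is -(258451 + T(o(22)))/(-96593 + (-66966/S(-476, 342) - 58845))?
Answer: 61537994/36960761 ≈ 1.6650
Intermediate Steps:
o(Q) = -5 - 5*Q
-(258451 + T(o(22)))/(-96593 + (-66966/S(-476, 342) - 58845)) = -(258451 + 112)/(-96593 + (-66966/(-476) - 58845)) = -258563/(-96593 + (-66966*(-1/476) - 58845)) = -258563/(-96593 + (33483/238 - 58845)) = -258563/(-96593 - 13971627/238) = -258563/(-36960761/238) = -258563*(-238)/36960761 = -1*(-61537994/36960761) = 61537994/36960761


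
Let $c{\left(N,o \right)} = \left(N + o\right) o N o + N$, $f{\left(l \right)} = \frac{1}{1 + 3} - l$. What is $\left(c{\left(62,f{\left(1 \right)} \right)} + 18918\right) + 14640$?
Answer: $\frac{1144195}{32} \approx 35756.0$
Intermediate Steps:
$f{\left(l \right)} = \frac{1}{4} - l$
$c{\left(N,o \right)} = N + N o^{2} \left(N + o\right)$ ($c{\left(N,o \right)} = o \left(N + o\right) N o + N = N o \left(N + o\right) o + N = N o^{2} \left(N + o\right) + N = N + N o^{2} \left(N + o\right)$)
$\left(c{\left(62,f{\left(1 \right)} \right)} + 18918\right) + 14640 = \left(62 \left(1 + \left(\frac{1}{4} - 1\right)^{3} + 62 \left(\frac{1}{4} - 1\right)^{2}\right) + 18918\right) + 14640 = \left(62 \left(1 + \left(- \frac{3}{4}\right)^{3} + 62 \left(- \frac{3}{4}\right)^{2}\right) + 18918\right) + 14640 = \left(62 \left(1 - \frac{27}{64} + 62 \cdot \frac{9}{16}\right) + 18918\right) + 14640 = \left(62 \left(1 - \frac{27}{64} + \frac{279}{8}\right) + 18918\right) + 14640 = \left(62 \cdot \frac{2269}{64} + 18918\right) + 14640 = \left(\frac{70339}{32} + 18918\right) + 14640 = \frac{675715}{32} + 14640 = \frac{1144195}{32}$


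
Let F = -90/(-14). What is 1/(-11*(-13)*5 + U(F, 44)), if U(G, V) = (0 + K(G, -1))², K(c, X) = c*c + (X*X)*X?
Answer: 2401/5621291 ≈ 0.00042713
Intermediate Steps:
K(c, X) = X³ + c² (K(c, X) = c² + X²*X = c² + X³ = X³ + c²)
F = 45/7 (F = -90*(-1/14) = 45/7 ≈ 6.4286)
U(G, V) = (-1 + G²)² (U(G, V) = (0 + ((-1)³ + G²))² = (0 + (-1 + G²))² = (-1 + G²)²)
1/(-11*(-13)*5 + U(F, 44)) = 1/(-11*(-13)*5 + (-1 + (45/7)²)²) = 1/(143*5 + (-1 + 2025/49)²) = 1/(715 + (1976/49)²) = 1/(715 + 3904576/2401) = 1/(5621291/2401) = 2401/5621291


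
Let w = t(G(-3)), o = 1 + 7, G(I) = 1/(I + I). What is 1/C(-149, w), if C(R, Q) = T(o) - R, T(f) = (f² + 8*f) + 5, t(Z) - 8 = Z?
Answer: 1/282 ≈ 0.0035461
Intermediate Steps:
G(I) = 1/(2*I)
o = 8
t(Z) = 8 + Z
T(f) = 5 + f² + 8*f
w = 47/6 (w = 8 + (½)/(-3) = 8 + (½)*(-⅓) = 8 - ⅙ = 47/6 ≈ 7.8333)
C(R, Q) = 133 - R (C(R, Q) = (5 + 8² + 8*8) - R = (5 + 64 + 64) - R = 133 - R)
1/C(-149, w) = 1/(133 - 1*(-149)) = 1/(133 + 149) = 1/282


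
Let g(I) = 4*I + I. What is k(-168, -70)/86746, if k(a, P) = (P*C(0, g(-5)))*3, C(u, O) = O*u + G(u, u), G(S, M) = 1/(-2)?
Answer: 105/86746 ≈ 0.0012104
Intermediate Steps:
G(S, M) = -½
g(I) = 5*I
C(u, O) = -½ + O*u (C(u, O) = O*u - ½ = -½ + O*u)
k(a, P) = -3*P/2 (k(a, P) = (P*(-½ + (5*(-5))*0))*3 = (P*(-½ - 25*0))*3 = (P*(-½ + 0))*3 = (P*(-½))*3 = -P/2*3 = -3*P/2)
k(-168, -70)/86746 = -3/2*(-70)/86746 = 105*(1/86746) = 105/86746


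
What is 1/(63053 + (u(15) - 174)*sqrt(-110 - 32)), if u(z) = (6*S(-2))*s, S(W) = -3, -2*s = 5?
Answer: 63053/3978043831 + 129*I*sqrt(142)/3978043831 ≈ 1.585e-5 + 3.8642e-7*I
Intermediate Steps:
s = -5/2 (s = -1/2*5 = -5/2 ≈ -2.5000)
u(z) = 45 (u(z) = (6*(-3))*(-5/2) = -18*(-5/2) = 45)
1/(63053 + (u(15) - 174)*sqrt(-110 - 32)) = 1/(63053 + (45 - 174)*sqrt(-110 - 32)) = 1/(63053 - 129*I*sqrt(142))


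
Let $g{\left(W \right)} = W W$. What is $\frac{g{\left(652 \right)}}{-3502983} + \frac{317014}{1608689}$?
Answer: $\frac{426634524106}{5635210219287} \approx 0.075709$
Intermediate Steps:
$g{\left(W \right)} = W^{2}$
$\frac{g{\left(652 \right)}}{-3502983} + \frac{317014}{1608689} = \frac{652^{2}}{-3502983} + \frac{317014}{1608689} = 425104 \left(- \frac{1}{3502983}\right) + 317014 \cdot \frac{1}{1608689} = - \frac{425104}{3502983} + \frac{317014}{1608689} = \frac{426634524106}{5635210219287}$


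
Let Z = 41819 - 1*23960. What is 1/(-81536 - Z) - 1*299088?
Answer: -29727851761/99395 ≈ -2.9909e+5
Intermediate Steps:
Z = 17859 (Z = 41819 - 23960 = 17859)
1/(-81536 - Z) - 1*299088 = 1/(-81536 - 1*17859) - 1*299088 = 1/(-81536 - 17859) - 299088 = 1/(-99395) - 299088 = -1/99395 - 299088 = -29727851761/99395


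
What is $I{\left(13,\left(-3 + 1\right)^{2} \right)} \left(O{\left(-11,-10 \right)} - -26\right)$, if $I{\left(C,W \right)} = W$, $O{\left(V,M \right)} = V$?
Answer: $60$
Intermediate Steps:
$I{\left(13,\left(-3 + 1\right)^{2} \right)} \left(O{\left(-11,-10 \right)} - -26\right) = \left(-3 + 1\right)^{2} \left(-11 - -26\right) = \left(-2\right)^{2} \left(-11 + 26\right) = 4 \cdot 15 = 60$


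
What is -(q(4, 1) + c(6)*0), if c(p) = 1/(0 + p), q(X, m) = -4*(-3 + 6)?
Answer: 12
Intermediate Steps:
q(X, m) = -12 (q(X, m) = -4*3 = -12)
c(p) = 1/p
-(q(4, 1) + c(6)*0) = -(-12 + 0/6) = -(-12 + (1/6)*0) = -(-12 + 0) = -1*(-12) = 12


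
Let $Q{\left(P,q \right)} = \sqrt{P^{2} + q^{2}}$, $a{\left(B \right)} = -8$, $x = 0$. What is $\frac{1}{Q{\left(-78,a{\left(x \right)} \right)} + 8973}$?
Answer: $\frac{8973}{80508581} - \frac{2 \sqrt{1537}}{80508581} \approx 0.00011048$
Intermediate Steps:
$\frac{1}{Q{\left(-78,a{\left(x \right)} \right)} + 8973} = \frac{1}{\sqrt{\left(-78\right)^{2} + \left(-8\right)^{2}} + 8973} = \frac{1}{\sqrt{6084 + 64} + 8973} = \frac{1}{\sqrt{6148} + 8973} = \frac{1}{2 \sqrt{1537} + 8973} = \frac{1}{8973 + 2 \sqrt{1537}}$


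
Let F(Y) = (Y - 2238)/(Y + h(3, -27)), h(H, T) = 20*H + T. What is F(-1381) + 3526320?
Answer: 4753482979/1348 ≈ 3.5263e+6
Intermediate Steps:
h(H, T) = T + 20*H
F(Y) = (-2238 + Y)/(33 + Y) (F(Y) = (Y - 2238)/(Y + (-27 + 20*3)) = (-2238 + Y)/(Y + (-27 + 60)) = (-2238 + Y)/(Y + 33) = (-2238 + Y)/(33 + Y))
F(-1381) + 3526320 = (-2238 - 1381)/(33 - 1381) + 3526320 = -3619/(-1348) + 3526320 = -1/1348*(-3619) + 3526320 = 3619/1348 + 3526320 = 4753482979/1348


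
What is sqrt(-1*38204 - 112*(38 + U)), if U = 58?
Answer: 2*I*sqrt(12239) ≈ 221.26*I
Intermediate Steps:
sqrt(-1*38204 - 112*(38 + U)) = sqrt(-1*38204 - 112*(38 + 58)) = sqrt(-38204 - 112*96) = sqrt(-38204 - 10752) = sqrt(-48956) = 2*I*sqrt(12239)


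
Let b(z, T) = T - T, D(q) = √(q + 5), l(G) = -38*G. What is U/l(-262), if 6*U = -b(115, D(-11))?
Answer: 0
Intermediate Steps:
D(q) = √(5 + q)
b(z, T) = 0
U = 0 (U = (-1*0)/6 = (⅙)*0 = 0)
U/l(-262) = 0/((-38*(-262))) = 0/9956 = 0*(1/9956) = 0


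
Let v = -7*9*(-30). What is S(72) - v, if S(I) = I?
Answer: -1818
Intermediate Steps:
v = 1890 (v = -63*(-30) = 1890)
S(72) - v = 72 - 1*1890 = 72 - 1890 = -1818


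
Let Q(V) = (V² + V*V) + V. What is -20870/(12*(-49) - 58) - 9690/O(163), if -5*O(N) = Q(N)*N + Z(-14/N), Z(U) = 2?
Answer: 18135121525/561248999 ≈ 32.312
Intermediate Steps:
Q(V) = V + 2*V² (Q(V) = (V² + V²) + V = 2*V² + V = V + 2*V²)
O(N) = -⅖ - N²*(1 + 2*N)/5 (O(N) = -((N*(1 + 2*N))*N + 2)/5 = -(N²*(1 + 2*N) + 2)/5 = -(2 + N²*(1 + 2*N))/5 = -⅖ - N²*(1 + 2*N)/5)
-20870/(12*(-49) - 58) - 9690/O(163) = -20870/(12*(-49) - 58) - 9690/(-⅖ + (⅕)*163²*(-1 - 2*163)) = -20870/(-588 - 58) - 9690/(-⅖ + (⅕)*26569*(-1 - 326)) = -20870/(-646) - 9690/(-⅖ + (⅕)*26569*(-327)) = -20870*(-1/646) - 9690/(-⅖ - 8688063/5) = 10435/323 - 9690/(-1737613) = 10435/323 - 9690*(-1/1737613) = 10435/323 + 9690/1737613 = 18135121525/561248999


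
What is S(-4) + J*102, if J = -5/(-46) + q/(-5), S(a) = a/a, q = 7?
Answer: -15032/115 ≈ -130.71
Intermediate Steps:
S(a) = 1
J = -297/230 (J = -5/(-46) + 7/(-5) = -5*(-1/46) + 7*(-1/5) = 5/46 - 7/5 = -297/230 ≈ -1.2913)
S(-4) + J*102 = 1 - 297/230*102 = 1 - 15147/115 = -15032/115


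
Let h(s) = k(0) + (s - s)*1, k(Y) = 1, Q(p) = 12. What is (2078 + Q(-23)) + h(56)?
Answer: 2091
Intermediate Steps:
h(s) = 1 (h(s) = 1 + (s - s)*1 = 1 + 0*1 = 1 + 0 = 1)
(2078 + Q(-23)) + h(56) = (2078 + 12) + 1 = 2090 + 1 = 2091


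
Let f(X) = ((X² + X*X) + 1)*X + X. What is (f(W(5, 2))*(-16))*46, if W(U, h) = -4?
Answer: 100096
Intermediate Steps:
f(X) = X + X*(1 + 2*X²) (f(X) = ((X² + X²) + 1)*X + X = (2*X² + 1)*X + X = (1 + 2*X²)*X + X = X*(1 + 2*X²) + X = X + X*(1 + 2*X²))
(f(W(5, 2))*(-16))*46 = ((2*(-4)*(1 + (-4)²))*(-16))*46 = ((2*(-4)*(1 + 16))*(-16))*46 = ((2*(-4)*17)*(-16))*46 = -136*(-16)*46 = 2176*46 = 100096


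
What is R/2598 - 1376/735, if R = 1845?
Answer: -739591/636510 ≈ -1.1619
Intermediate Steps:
R/2598 - 1376/735 = 1845/2598 - 1376/735 = 1845*(1/2598) - 1376*1/735 = 615/866 - 1376/735 = -739591/636510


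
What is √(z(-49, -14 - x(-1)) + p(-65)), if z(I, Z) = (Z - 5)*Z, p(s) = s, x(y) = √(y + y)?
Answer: √(199 + 33*I*√2) ≈ 14.202 + 1.643*I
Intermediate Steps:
x(y) = √2*√y (x(y) = √(2*y) = √2*√y)
z(I, Z) = Z*(-5 + Z) (z(I, Z) = (-5 + Z)*Z = Z*(-5 + Z))
√(z(-49, -14 - x(-1)) + p(-65)) = √((-14 - √2*√(-1))*(-5 + (-14 - √2*√(-1))) - 65) = √((-14 - √2*I)*(-5 + (-14 - √2*I)) - 65) = √((-14 - I*√2)*(-5 + (-14 - I*√2)) - 65) = √((-14 - I*√2)*(-19 - I*√2) - 65) = √((-19 - I*√2)*(-14 - I*√2) - 65) = √(-65 + (-19 - I*√2)*(-14 - I*√2))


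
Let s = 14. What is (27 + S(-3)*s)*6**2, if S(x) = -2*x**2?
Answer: -8100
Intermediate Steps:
(27 + S(-3)*s)*6**2 = (27 - 2*(-3)**2*14)*6**2 = (27 - 2*9*14)*36 = (27 - 18*14)*36 = (27 - 252)*36 = -225*36 = -8100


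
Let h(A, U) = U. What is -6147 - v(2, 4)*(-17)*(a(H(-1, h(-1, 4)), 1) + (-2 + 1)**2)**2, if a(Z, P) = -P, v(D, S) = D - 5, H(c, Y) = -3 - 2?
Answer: -6147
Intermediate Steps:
H(c, Y) = -5
v(D, S) = -5 + D
-6147 - v(2, 4)*(-17)*(a(H(-1, h(-1, 4)), 1) + (-2 + 1)**2)**2 = -6147 - (-5 + 2)*(-17)*(-1*1 + (-2 + 1)**2)**2 = -6147 - (-3*(-17))*(-1 + (-1)**2)**2 = -6147 - 51*(-1 + 1)**2 = -6147 - 51*0**2 = -6147 - 51*0 = -6147 - 1*0 = -6147 + 0 = -6147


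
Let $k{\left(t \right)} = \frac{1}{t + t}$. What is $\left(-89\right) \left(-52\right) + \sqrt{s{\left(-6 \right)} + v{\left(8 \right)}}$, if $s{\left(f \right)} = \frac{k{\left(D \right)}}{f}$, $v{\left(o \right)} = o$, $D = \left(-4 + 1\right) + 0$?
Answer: $\frac{27785}{6} \approx 4630.8$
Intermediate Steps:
$D = -3$ ($D = -3 + 0 = -3$)
$k{\left(t \right)} = \frac{1}{2 t}$
$s{\left(f \right)} = - \frac{1}{6 f}$ ($s{\left(f \right)} = \frac{\frac{1}{2} \frac{1}{-3}}{f} = \frac{\frac{1}{2} \left(- \frac{1}{3}\right)}{f} = - \frac{1}{6 f}$)
$\left(-89\right) \left(-52\right) + \sqrt{s{\left(-6 \right)} + v{\left(8 \right)}} = \left(-89\right) \left(-52\right) + \sqrt{- \frac{1}{6 \left(-6\right)} + 8} = 4628 + \sqrt{\left(- \frac{1}{6}\right) \left(- \frac{1}{6}\right) + 8} = 4628 + \sqrt{\frac{1}{36} + 8} = 4628 + \sqrt{\frac{289}{36}} = 4628 + \frac{17}{6} = \frac{27785}{6}$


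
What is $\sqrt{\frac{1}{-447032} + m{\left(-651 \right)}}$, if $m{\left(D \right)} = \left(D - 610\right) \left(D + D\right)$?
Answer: $\frac{\sqrt{82024445730638674}}{223516} \approx 1281.3$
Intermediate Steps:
$m{\left(D \right)} = 2 D \left(-610 + D\right)$ ($m{\left(D \right)} = \left(-610 + D\right) 2 D = 2 D \left(-610 + D\right)$)
$\sqrt{\frac{1}{-447032} + m{\left(-651 \right)}} = \sqrt{\frac{1}{-447032} + 2 \left(-651\right) \left(-610 - 651\right)} = \sqrt{- \frac{1}{447032} + 2 \left(-651\right) \left(-1261\right)} = \sqrt{- \frac{1}{447032} + 1641822} = \sqrt{\frac{733946972303}{447032}} = \frac{\sqrt{82024445730638674}}{223516}$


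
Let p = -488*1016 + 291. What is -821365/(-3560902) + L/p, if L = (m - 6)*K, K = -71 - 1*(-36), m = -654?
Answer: 29522134955/160407952394 ≈ 0.18404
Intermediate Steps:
p = -495517 (p = -495808 + 291 = -495517)
K = -35 (K = -71 + 36 = -35)
L = 23100 (L = (-654 - 6)*(-35) = -660*(-35) = 23100)
-821365/(-3560902) + L/p = -821365/(-3560902) + 23100/(-495517) = -821365*(-1/3560902) + 23100*(-1/495517) = 821365/3560902 - 2100/45047 = 29522134955/160407952394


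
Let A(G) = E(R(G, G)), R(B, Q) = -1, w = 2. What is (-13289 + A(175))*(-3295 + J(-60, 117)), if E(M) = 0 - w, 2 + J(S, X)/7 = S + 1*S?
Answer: 55144359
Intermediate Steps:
J(S, X) = -14 + 14*S (J(S, X) = -14 + 7*(S + 1*S) = -14 + 7*(S + S) = -14 + 7*(2*S) = -14 + 14*S)
E(M) = -2 (E(M) = 0 - 1*2 = 0 - 2 = -2)
A(G) = -2
(-13289 + A(175))*(-3295 + J(-60, 117)) = (-13289 - 2)*(-3295 + (-14 + 14*(-60))) = -13291*(-3295 + (-14 - 840)) = -13291*(-3295 - 854) = -13291*(-4149) = 55144359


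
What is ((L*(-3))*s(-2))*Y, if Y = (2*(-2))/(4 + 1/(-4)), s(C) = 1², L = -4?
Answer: -64/5 ≈ -12.800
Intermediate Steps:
s(C) = 1
Y = -16/15 (Y = -4/(4 - ¼) = -4/15/4 = -4*4/15 = -16/15 ≈ -1.0667)
((L*(-3))*s(-2))*Y = (-4*(-3)*1)*(-16/15) = (12*1)*(-16/15) = 12*(-16/15) = -64/5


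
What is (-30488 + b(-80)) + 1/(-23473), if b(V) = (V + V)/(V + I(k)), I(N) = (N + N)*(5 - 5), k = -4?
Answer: -715597879/23473 ≈ -30486.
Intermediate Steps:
I(N) = 0 (I(N) = (2*N)*0 = 0)
b(V) = 2 (b(V) = (V + V)/(V + 0) = (2*V)/V = 2)
(-30488 + b(-80)) + 1/(-23473) = (-30488 + 2) + 1/(-23473) = -30486 - 1/23473 = -715597879/23473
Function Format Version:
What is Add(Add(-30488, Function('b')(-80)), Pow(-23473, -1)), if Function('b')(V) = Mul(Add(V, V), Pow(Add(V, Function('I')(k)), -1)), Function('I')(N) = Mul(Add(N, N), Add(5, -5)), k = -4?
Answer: Rational(-715597879, 23473) ≈ -30486.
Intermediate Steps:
Function('I')(N) = 0 (Function('I')(N) = Mul(Mul(2, N), 0) = 0)
Function('b')(V) = 2 (Function('b')(V) = Mul(Add(V, V), Pow(Add(V, 0), -1)) = Mul(Mul(2, V), Pow(V, -1)) = 2)
Add(Add(-30488, Function('b')(-80)), Pow(-23473, -1)) = Add(Add(-30488, 2), Pow(-23473, -1)) = Add(-30486, Rational(-1, 23473)) = Rational(-715597879, 23473)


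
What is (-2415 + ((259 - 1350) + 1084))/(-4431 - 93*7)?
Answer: 173/363 ≈ 0.47658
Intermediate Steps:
(-2415 + ((259 - 1350) + 1084))/(-4431 - 93*7) = (-2415 + (-1091 + 1084))/(-4431 - 651) = (-2415 - 7)/(-5082) = -2422*(-1/5082) = 173/363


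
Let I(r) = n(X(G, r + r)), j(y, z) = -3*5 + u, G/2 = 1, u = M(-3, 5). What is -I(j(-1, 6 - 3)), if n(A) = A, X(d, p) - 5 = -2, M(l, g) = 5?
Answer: -3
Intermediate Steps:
u = 5
G = 2 (G = 2*1 = 2)
X(d, p) = 3 (X(d, p) = 5 - 2 = 3)
j(y, z) = -10 (j(y, z) = -3*5 + 5 = -15 + 5 = -10)
I(r) = 3
-I(j(-1, 6 - 3)) = -1*3 = -3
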